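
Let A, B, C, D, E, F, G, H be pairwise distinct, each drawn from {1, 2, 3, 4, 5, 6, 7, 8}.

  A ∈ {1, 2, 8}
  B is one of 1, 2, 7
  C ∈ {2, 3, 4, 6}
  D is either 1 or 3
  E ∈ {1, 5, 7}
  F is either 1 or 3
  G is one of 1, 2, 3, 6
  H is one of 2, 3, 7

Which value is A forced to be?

The 8 variables together cover exactly {1, 2, 3, 4, 5, 6, 7, 8} — 8 values for 8 variables — and 4 appears only in C's list, so C = 4.
The 7 still-open variables draw from only 7 values {1, 2, 3, 5, 6, 7, 8}, so each is used; only E can be 5, hence E = 5.
The 6 still-open variables together cover exactly {1, 2, 3, 6, 7, 8} — 6 values for 6 variables — and 6 appears only in G's list, so G = 6.
Among the 5 still-open variables, 8 fits only A (and all 5 values in {1, 2, 3, 7, 8} must be used), so A = 8.

8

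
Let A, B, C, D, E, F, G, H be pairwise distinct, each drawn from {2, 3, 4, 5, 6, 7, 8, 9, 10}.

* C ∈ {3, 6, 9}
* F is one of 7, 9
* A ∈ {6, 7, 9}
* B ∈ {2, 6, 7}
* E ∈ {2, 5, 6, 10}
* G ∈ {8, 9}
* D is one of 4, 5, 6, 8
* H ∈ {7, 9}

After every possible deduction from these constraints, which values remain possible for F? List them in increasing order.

7, 9

The 2 variables F and H are confined to {7, 9}, which locks those values in; drop them from A, B, C, G.
A has just one choice, so A = 6. So B, C, D, E can't be 6.
B must be 2 (only option left). Eliminate 2 elsewhere: E.
C has just one choice, so C = 3.
G must be 8 (only option left). Strike 8 from D.
No further eliminations apply; F can still be any of 7, 9.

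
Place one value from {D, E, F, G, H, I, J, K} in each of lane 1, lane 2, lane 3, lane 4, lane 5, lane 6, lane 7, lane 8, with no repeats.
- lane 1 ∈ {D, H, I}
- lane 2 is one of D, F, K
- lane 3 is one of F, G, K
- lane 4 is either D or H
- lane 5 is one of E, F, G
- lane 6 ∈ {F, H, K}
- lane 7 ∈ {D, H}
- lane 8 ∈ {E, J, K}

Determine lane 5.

E

The 8 variables together cover exactly {D, E, F, G, H, I, J, K} — 8 values for 8 variables — and I appears only in lane 1's list, so lane 1 = I.
Among the 7 still-open variables, J fits only lane 8 (and all 7 values in {D, E, F, G, H, J, K} must be used), so lane 8 = J.
The 6 still-open variables together cover exactly {D, E, F, G, H, K} — 6 values for 6 variables — and E appears only in lane 5's list, so lane 5 = E.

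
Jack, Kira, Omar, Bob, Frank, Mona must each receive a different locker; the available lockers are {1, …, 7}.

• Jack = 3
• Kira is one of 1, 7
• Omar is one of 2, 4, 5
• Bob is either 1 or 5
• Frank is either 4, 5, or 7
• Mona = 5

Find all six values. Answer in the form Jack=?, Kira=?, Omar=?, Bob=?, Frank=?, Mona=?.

Jack has just one choice, so Jack = 3.
Mona must be 5 (only option left). Eliminate 5 elsewhere: Omar, Bob, Frank.
Bob has just one choice, so Bob = 1. Remove 1 from Kira.
Kira has just one choice, so Kira = 7. So Frank can't be 7.
Frank must be 4 (only option left). Eliminate 4 elsewhere: Omar.
Omar's domain is down to {2}, so Omar = 2.

Jack=3, Kira=7, Omar=2, Bob=1, Frank=4, Mona=5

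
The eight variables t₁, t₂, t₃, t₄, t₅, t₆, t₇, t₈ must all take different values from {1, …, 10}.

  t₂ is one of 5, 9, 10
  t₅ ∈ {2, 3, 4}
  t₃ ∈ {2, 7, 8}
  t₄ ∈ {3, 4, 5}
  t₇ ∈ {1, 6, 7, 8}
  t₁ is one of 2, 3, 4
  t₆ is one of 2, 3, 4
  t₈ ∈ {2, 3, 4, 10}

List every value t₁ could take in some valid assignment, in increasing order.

t₁, t₅, t₆ share exactly the 3 values {2, 3, 4}; by pigeonhole those values go to them, so strike 2, 3, 4 from t₃, t₄, t₈.
t₄ has just one choice, so t₄ = 5. So t₂ can't be 5.
That leaves t₈ = 10. Strike 10 from t₂.
That leaves t₂ = 9.
No further eliminations apply; t₁ can still be any of 2, 3, 4.

2, 3, 4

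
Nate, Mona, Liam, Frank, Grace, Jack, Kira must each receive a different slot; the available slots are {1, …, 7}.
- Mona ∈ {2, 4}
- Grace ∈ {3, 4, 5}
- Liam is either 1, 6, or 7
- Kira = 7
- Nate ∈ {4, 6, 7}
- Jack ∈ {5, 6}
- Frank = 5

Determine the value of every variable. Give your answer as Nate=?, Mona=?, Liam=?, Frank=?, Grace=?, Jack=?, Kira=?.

Nate=4, Mona=2, Liam=1, Frank=5, Grace=3, Jack=6, Kira=7

Frank must be 5 (only option left). Eliminate 5 elsewhere: Grace, Jack.
That leaves Jack = 6. Strike 6 from Nate, Liam.
Kira's domain is down to {7}, so Kira = 7. So Nate, Liam can't be 7.
Nate's domain is down to {4}, so Nate = 4. So Mona, Grace can't be 4.
Mona must be 2 (only option left).
Liam has just one choice, so Liam = 1.
Grace must be 3 (only option left).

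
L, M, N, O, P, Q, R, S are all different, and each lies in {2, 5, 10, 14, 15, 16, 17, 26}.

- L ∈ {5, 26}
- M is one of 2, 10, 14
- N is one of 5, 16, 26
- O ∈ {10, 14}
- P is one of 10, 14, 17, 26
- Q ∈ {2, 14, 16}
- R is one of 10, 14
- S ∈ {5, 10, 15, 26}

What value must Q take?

16

The 8 variables draw from only 8 values {2, 5, 10, 14, 15, 16, 17, 26}, so each is used; only S can be 15, hence S = 15.
The 7 still-open variables together cover exactly {2, 5, 10, 14, 16, 17, 26} — 7 values for 7 variables — and 17 appears only in P's list, so P = 17.
The 2 variables O and R are confined to {10, 14}, which locks those values in; drop them from M, Q.
That leaves M = 2. Strike 2 from Q.
So Q = 16.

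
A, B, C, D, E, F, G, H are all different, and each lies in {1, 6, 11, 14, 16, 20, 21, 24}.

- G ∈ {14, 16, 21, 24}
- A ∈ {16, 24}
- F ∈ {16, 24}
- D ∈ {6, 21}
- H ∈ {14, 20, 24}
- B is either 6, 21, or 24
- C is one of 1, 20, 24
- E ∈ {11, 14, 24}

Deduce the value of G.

14

The 8 variables draw from only 8 values {1, 6, 11, 14, 16, 20, 21, 24}, so each is used; only C can be 1, hence C = 1.
Among the 7 still-open variables, 11 fits only E (and all 7 values in {6, 11, 14, 16, 20, 21, 24} must be used), so E = 11.
The 6 still-open variables draw from only 6 values {6, 14, 16, 20, 21, 24}, so each is used; only H can be 20, hence H = 20.
The 5 still-open variables draw from only 5 values {6, 14, 16, 21, 24}, so each is used; only G can be 14, hence G = 14.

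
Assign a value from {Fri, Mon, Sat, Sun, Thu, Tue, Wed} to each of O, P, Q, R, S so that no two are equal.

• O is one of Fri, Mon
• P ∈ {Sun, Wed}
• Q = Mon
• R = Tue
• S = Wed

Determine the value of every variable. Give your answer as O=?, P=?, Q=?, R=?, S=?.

O=Fri, P=Sun, Q=Mon, R=Tue, S=Wed

Q must be Mon (only option left). Eliminate Mon elsewhere: O.
R has just one choice, so R = Tue.
S must be Wed (only option left). Eliminate Wed elsewhere: P.
O has just one choice, so O = Fri.
That leaves P = Sun.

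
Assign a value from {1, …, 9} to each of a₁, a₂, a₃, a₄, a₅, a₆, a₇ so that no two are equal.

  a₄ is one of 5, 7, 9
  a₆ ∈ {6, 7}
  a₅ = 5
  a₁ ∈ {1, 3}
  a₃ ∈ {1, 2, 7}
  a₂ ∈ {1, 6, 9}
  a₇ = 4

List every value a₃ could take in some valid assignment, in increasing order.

a₅ must be 5 (only option left). So a₄ can't be 5.
a₇'s domain is down to {4}, so a₇ = 4.
No further eliminations apply; a₃ can still be any of 1, 2, 7.

1, 2, 7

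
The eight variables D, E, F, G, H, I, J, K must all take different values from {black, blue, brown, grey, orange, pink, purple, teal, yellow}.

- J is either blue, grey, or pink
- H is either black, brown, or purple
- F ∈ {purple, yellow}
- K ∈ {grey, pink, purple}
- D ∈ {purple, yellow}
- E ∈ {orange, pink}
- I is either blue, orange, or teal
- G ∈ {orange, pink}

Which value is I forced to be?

D and F share exactly the 2 values {purple, yellow}; by pigeonhole those values go to them, so strike purple, yellow from H, K.
E and G share exactly the 2 values {orange, pink}; by pigeonhole those values go to them, so strike orange, pink from I, J, K.
K has just one choice, so K = grey. Remove grey from J.
J must be blue (only option left). Eliminate blue elsewhere: I.
So I = teal.

teal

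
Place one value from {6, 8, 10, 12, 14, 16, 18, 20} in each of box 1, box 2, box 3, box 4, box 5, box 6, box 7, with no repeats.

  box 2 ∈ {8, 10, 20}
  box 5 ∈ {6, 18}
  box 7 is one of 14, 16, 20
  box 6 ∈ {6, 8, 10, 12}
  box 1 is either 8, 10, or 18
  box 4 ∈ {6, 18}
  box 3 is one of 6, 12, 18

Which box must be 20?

box 4 and box 5 share exactly the 2 values {6, 18}; by pigeonhole those values go to them, so strike 6, 18 from box 1, box 3, box 6.
box 3 must be 12 (only option left). Remove 12 from box 6.
The 2 variables box 1 and box 6 are confined to {8, 10}, which locks those values in; drop them from box 2.
So 20 goes to box 2.

box 2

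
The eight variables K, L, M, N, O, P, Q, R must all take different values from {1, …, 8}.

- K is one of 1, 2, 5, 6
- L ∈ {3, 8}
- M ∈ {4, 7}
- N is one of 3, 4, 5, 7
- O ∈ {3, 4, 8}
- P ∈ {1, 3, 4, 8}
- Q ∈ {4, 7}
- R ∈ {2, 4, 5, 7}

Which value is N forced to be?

5

The 8 variables draw from only 8 values {1, 2, 3, 4, 5, 6, 7, 8}, so each is used; only K can be 6, hence K = 6.
The 7 still-open variables draw from only 7 values {1, 2, 3, 4, 5, 7, 8}, so each is used; only P can be 1, hence P = 1.
The 6 still-open variables draw from only 6 values {2, 3, 4, 5, 7, 8}, so each is used; only R can be 2, hence R = 2.
Among the 5 still-open variables, 5 fits only N (and all 5 values in {3, 4, 5, 7, 8} must be used), so N = 5.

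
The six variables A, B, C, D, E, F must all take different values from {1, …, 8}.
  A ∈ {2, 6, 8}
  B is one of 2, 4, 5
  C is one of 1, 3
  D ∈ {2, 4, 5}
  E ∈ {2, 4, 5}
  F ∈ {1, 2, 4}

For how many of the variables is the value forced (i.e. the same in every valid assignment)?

2

B, D, E share exactly the 3 values {2, 4, 5}; by pigeonhole those values go to them, so strike 2, 4, 5 from A, F.
That leaves F = 1. So C can't be 1.
C's domain is down to {3}, so C = 3.
Determined: C=3, F=1. The other variables each still have more than one consistent value. That makes 2.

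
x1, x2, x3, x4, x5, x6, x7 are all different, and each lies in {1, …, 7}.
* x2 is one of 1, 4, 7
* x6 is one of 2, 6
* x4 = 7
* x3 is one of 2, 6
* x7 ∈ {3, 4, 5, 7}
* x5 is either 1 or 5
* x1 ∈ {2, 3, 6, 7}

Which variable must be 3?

x1

x4's domain is down to {7}, so x4 = 7. Remove 7 from x1, x2, x7.
x3 and x6 share exactly the 2 values {2, 6}; by pigeonhole those values go to them, so strike 2, 6 from x1.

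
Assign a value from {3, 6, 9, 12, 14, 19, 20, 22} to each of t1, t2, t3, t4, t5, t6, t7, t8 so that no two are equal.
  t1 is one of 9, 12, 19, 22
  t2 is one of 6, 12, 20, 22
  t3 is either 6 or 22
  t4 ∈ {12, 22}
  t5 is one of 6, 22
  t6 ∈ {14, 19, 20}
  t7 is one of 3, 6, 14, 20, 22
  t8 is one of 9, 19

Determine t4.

Among the 8 variables, 3 fits only t7 (and all 8 values in {3, 6, 9, 12, 14, 19, 20, 22} must be used), so t7 = 3.
Among the 7 still-open variables, 14 fits only t6 (and all 7 values in {6, 9, 12, 14, 19, 20, 22} must be used), so t6 = 14.
The 6 still-open variables draw from only 6 values {6, 9, 12, 19, 20, 22}, so each is used; only t2 can be 20, hence t2 = 20.
t3 and t5 share exactly the 2 values {6, 22}; by pigeonhole those values go to them, so strike 6, 22 from t1, t4.
So t4 = 12.

12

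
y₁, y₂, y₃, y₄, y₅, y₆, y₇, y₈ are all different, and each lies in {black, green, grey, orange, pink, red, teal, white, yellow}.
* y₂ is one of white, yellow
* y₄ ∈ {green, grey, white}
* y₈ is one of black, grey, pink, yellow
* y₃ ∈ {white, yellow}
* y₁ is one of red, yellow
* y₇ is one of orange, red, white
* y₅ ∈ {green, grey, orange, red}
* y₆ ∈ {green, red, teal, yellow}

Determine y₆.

y₂ and y₃ share exactly the 2 values {white, yellow}; by pigeonhole those values go to them, so strike white, yellow from y₁, y₄, y₆, y₇, y₈.
y₁ must be red (only option left). Eliminate red elsewhere: y₅, y₆, y₇.
That leaves y₇ = orange. Strike orange from y₅.
y₄ and y₅ share exactly the 2 values {green, grey}; by pigeonhole those values go to them, so strike green, grey from y₆, y₈.
So y₆ = teal.

teal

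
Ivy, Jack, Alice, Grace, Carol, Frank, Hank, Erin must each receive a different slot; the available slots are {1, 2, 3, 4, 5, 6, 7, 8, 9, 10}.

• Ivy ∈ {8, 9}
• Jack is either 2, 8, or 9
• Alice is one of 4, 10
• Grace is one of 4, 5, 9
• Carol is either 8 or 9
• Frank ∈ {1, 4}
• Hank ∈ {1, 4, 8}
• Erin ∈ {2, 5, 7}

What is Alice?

10

The 8 variables together cover exactly {1, 2, 4, 5, 7, 8, 9, 10} — 8 values for 8 variables — and 7 appears only in Erin's list, so Erin = 7.
Among the 7 still-open variables, 2 fits only Jack (and all 7 values in {1, 2, 4, 5, 8, 9, 10} must be used), so Jack = 2.
The 6 still-open variables draw from only 6 values {1, 4, 5, 8, 9, 10}, so each is used; only Grace can be 5, hence Grace = 5.
Among the 5 still-open variables, 10 fits only Alice (and all 5 values in {1, 4, 8, 9, 10} must be used), so Alice = 10.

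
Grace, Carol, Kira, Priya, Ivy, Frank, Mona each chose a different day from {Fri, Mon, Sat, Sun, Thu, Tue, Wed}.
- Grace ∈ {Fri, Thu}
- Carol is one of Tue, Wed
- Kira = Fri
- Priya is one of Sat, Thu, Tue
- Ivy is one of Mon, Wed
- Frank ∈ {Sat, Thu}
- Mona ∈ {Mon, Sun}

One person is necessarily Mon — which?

Ivy

Kira's domain is down to {Fri}, so Kira = Fri. Remove Fri from Grace.
Grace must be Thu (only option left). Strike Thu from Priya, Frank.
That leaves Frank = Sat. So Priya can't be Sat.
That leaves Priya = Tue. Strike Tue from Carol.
That leaves Carol = Wed. Remove Wed from Ivy.
So Mon goes to Ivy.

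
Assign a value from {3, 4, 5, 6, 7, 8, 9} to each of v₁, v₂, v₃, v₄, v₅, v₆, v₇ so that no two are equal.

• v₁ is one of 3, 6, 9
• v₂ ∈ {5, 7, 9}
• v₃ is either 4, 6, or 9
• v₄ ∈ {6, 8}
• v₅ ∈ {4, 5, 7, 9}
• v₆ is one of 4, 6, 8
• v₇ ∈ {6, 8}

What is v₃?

The 7 variables draw from only 7 values {3, 4, 5, 6, 7, 8, 9}, so each is used; only v₁ can be 3, hence v₁ = 3.
v₄ and v₇ share exactly the 2 values {6, 8}; by pigeonhole those values go to them, so strike 6, 8 from v₃, v₆.
v₆'s domain is down to {4}, so v₆ = 4. Strike 4 from v₃, v₅.
So v₃ = 9.

9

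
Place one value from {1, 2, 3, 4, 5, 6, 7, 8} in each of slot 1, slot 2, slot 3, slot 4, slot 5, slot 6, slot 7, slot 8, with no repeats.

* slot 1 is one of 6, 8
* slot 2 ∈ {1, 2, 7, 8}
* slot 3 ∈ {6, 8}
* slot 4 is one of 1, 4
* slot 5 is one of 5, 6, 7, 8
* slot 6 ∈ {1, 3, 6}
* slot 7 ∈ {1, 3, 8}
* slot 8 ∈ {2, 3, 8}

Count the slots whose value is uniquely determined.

Among the 8 variables, 4 fits only slot 4 (and all 8 values in {1, 2, 3, 4, 5, 6, 7, 8} must be used), so slot 4 = 4.
Among the 7 still-open variables, 5 fits only slot 5 (and all 7 values in {1, 2, 3, 5, 6, 7, 8} must be used), so slot 5 = 5.
Among the 6 still-open variables, 7 fits only slot 2 (and all 6 values in {1, 2, 3, 6, 7, 8} must be used), so slot 2 = 7.
The 5 still-open variables together cover exactly {1, 2, 3, 6, 8} — 5 values for 5 variables — and 2 appears only in slot 8's list, so slot 8 = 2.
slot 1 and slot 3 share exactly the 2 values {6, 8}; by pigeonhole those values go to them, so strike 6, 8 from slot 6, slot 7.
Determined: slot 2=7, slot 4=4, slot 5=5, slot 8=2. The other slots each still have more than one consistent value. That makes 4.

4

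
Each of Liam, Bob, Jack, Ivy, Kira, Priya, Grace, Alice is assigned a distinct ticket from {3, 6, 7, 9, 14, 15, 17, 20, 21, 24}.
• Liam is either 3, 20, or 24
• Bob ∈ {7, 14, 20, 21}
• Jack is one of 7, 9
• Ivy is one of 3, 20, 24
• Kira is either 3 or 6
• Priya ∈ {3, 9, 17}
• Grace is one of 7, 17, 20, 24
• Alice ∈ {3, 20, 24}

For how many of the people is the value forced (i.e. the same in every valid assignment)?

The 3 variables Liam, Ivy, Alice are confined to {3, 20, 24}, which locks those values in; drop them from Bob, Kira, Priya, Grace.
Kira's domain is down to {6}, so Kira = 6.
Jack, Priya, Grace share exactly the 3 values {7, 9, 17}; by pigeonhole those values go to them, so strike 7, 9, 17 from Bob.
Determined: Kira=6. The other people each still have more than one consistent value. That makes 1.

1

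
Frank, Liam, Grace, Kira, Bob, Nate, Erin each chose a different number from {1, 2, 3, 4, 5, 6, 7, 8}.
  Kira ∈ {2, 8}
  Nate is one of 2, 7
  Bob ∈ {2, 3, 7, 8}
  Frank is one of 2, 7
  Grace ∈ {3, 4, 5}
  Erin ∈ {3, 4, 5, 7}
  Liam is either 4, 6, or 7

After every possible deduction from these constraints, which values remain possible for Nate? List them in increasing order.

2, 7

The 7 variables together cover exactly {2, 3, 4, 5, 6, 7, 8} — 7 values for 7 variables — and 6 appears only in Liam's list, so Liam = 6.
Frank and Nate between them cover only {2, 7} — a naked pair. Remove those values from Kira, Bob, Erin.
Kira must be 8 (only option left). Strike 8 from Bob.
That leaves Bob = 3. Eliminate 3 elsewhere: Grace, Erin.
No further eliminations apply; Nate can still be any of 2, 7.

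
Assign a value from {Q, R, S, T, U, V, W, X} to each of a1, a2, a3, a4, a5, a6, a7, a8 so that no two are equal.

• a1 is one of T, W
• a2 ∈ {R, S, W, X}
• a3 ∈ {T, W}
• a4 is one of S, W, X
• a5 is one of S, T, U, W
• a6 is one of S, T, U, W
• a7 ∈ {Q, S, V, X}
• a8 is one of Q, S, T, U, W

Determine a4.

The 8 variables together cover exactly {Q, R, S, T, U, V, W, X} — 8 values for 8 variables — and R appears only in a2's list, so a2 = R.
The 7 still-open variables together cover exactly {Q, S, T, U, V, W, X} — 7 values for 7 variables — and V appears only in a7's list, so a7 = V.
Among the 6 still-open variables, Q fits only a8 (and all 6 values in {Q, S, T, U, W, X} must be used), so a8 = Q.
The 5 still-open variables draw from only 5 values {S, T, U, W, X}, so each is used; only a4 can be X, hence a4 = X.

X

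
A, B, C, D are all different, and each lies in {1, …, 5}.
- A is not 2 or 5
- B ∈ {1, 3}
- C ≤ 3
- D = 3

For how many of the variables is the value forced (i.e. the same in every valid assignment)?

4

D's domain is down to {3}, so D = 3. Eliminate 3 elsewhere: A, B, C.
B has just one choice, so B = 1. Eliminate 1 elsewhere: A, C.
That leaves C = 2.
A's domain is down to {4}, so A = 4.
Every variable is fixed: A=4, B=1, C=2, D=3. That makes 4.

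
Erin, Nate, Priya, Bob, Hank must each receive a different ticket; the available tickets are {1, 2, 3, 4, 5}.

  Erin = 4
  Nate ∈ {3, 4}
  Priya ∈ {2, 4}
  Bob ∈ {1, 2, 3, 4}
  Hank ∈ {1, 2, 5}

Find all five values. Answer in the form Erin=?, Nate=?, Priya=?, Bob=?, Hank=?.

Erin has just one choice, so Erin = 4. Remove 4 from Nate, Priya, Bob.
That leaves Nate = 3. Strike 3 from Bob.
Priya must be 2 (only option left). Strike 2 from Bob, Hank.
Bob has just one choice, so Bob = 1. So Hank can't be 1.
That leaves Hank = 5.

Erin=4, Nate=3, Priya=2, Bob=1, Hank=5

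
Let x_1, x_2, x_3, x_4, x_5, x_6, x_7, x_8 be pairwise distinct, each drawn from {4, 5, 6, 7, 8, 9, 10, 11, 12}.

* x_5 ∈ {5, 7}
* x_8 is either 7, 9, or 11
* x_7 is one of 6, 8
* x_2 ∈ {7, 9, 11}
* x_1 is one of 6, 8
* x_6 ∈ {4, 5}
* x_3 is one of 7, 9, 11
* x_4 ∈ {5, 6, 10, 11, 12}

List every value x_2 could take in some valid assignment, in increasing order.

x_1 and x_7 share exactly the 2 values {6, 8}; by pigeonhole those values go to them, so strike 6, 8 from x_4.
x_2, x_3, x_8 between them cover only {7, 9, 11} — a naked triple. Remove those values from x_4, x_5.
x_5's domain is down to {5}, so x_5 = 5. Eliminate 5 elsewhere: x_4, x_6.
x_6 must be 4 (only option left).
No further eliminations apply; x_2 can still be any of 7, 9, 11.

7, 9, 11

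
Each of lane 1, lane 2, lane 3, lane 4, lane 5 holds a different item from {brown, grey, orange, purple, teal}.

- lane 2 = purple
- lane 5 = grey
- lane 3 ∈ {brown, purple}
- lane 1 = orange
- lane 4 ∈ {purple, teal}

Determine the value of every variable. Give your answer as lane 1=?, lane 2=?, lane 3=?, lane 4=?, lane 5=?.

lane 1=orange, lane 2=purple, lane 3=brown, lane 4=teal, lane 5=grey

lane 1's domain is down to {orange}, so lane 1 = orange.
That leaves lane 2 = purple. Eliminate purple elsewhere: lane 3, lane 4.
That leaves lane 3 = brown.
lane 4 must be teal (only option left).
lane 5 has just one choice, so lane 5 = grey.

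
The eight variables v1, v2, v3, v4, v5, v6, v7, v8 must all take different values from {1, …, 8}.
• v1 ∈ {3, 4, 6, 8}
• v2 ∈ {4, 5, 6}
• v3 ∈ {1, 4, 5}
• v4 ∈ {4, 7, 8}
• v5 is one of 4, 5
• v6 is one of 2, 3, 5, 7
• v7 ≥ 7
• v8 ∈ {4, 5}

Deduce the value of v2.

Among the 8 variables, 1 fits only v3 (and all 8 values in {1, 2, 3, 4, 5, 6, 7, 8} must be used), so v3 = 1.
The 7 still-open variables together cover exactly {2, 3, 4, 5, 6, 7, 8} — 7 values for 7 variables — and 2 appears only in v6's list, so v6 = 2.
The 6 still-open variables together cover exactly {3, 4, 5, 6, 7, 8} — 6 values for 6 variables — and 3 appears only in v1's list, so v1 = 3.
The 5 still-open variables draw from only 5 values {4, 5, 6, 7, 8}, so each is used; only v2 can be 6, hence v2 = 6.

6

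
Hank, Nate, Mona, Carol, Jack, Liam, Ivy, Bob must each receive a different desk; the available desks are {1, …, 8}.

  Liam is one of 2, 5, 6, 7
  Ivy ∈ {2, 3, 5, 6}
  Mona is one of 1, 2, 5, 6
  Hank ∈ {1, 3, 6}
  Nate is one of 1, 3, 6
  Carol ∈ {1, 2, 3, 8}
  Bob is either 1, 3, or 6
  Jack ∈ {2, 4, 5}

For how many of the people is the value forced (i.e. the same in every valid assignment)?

Among the 8 variables, 4 fits only Jack (and all 8 values in {1, 2, 3, 4, 5, 6, 7, 8} must be used), so Jack = 4.
The 7 still-open variables together cover exactly {1, 2, 3, 5, 6, 7, 8} — 7 values for 7 variables — and 7 appears only in Liam's list, so Liam = 7.
Among the 6 still-open variables, 8 fits only Carol (and all 6 values in {1, 2, 3, 5, 6, 8} must be used), so Carol = 8.
Hank, Nate, Bob share exactly the 3 values {1, 3, 6}; by pigeonhole those values go to them, so strike 1, 3, 6 from Mona, Ivy.
Determined: Carol=8, Jack=4, Liam=7. The other people each still have more than one consistent value. That makes 3.

3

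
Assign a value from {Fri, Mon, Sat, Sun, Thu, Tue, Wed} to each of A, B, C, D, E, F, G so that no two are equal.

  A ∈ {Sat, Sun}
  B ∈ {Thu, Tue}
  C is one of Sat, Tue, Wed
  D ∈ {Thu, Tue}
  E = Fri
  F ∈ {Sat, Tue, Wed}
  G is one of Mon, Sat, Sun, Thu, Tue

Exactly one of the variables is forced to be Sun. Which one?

E has just one choice, so E = Fri.
The 6 still-open variables draw from only 6 values {Mon, Sat, Sun, Thu, Tue, Wed}, so each is used; only G can be Mon, hence G = Mon.
The 5 still-open variables together cover exactly {Sat, Sun, Thu, Tue, Wed} — 5 values for 5 variables — and Sun appears only in A's list, so A = Sun.

A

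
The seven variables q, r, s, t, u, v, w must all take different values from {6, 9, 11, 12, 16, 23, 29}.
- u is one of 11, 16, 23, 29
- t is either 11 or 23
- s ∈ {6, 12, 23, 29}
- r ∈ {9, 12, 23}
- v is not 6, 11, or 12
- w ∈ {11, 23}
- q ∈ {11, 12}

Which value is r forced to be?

9

Among the 7 variables, 6 fits only s (and all 7 values in {6, 9, 11, 12, 16, 23, 29} must be used), so s = 6.
t and w share exactly the 2 values {11, 23}; by pigeonhole those values go to them, so strike 11, 23 from q, r, u, v.
q has just one choice, so q = 12. Remove 12 from r.
So r = 9.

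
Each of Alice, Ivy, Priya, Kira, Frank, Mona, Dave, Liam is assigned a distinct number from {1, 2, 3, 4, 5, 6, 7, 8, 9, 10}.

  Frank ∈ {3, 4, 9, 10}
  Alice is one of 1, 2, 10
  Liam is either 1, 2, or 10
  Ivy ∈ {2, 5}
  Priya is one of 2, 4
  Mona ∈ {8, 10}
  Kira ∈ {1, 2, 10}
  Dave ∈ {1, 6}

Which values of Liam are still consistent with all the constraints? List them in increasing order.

1, 2, 10

Alice, Kira, Liam between them cover only {1, 2, 10} — a naked triple. Remove those values from Ivy, Priya, Frank, Mona, Dave.
Ivy's domain is down to {5}, so Ivy = 5.
Priya must be 4 (only option left). Strike 4 from Frank.
That leaves Mona = 8.
Dave's domain is down to {6}, so Dave = 6.
No further eliminations apply; Liam can still be any of 1, 2, 10.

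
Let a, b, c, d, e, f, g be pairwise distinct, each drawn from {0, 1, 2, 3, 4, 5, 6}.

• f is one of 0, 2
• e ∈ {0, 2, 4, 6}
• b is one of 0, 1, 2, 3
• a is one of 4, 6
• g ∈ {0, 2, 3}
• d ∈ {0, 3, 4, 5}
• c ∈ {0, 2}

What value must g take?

The 7 variables together cover exactly {0, 1, 2, 3, 4, 5, 6} — 7 values for 7 variables — and 1 appears only in b's list, so b = 1.
Among the 6 still-open variables, 5 fits only d (and all 6 values in {0, 2, 3, 4, 5, 6} must be used), so d = 5.
The 5 still-open variables together cover exactly {0, 2, 3, 4, 6} — 5 values for 5 variables — and 3 appears only in g's list, so g = 3.

3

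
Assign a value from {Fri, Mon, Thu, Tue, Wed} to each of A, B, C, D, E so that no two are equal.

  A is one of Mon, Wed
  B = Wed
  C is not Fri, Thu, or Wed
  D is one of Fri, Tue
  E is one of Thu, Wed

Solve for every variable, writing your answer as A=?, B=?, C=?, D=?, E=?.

B has just one choice, so B = Wed. Strike Wed from A, E.
E's domain is down to {Thu}, so E = Thu.
A's domain is down to {Mon}, so A = Mon. Eliminate Mon elsewhere: C.
C has just one choice, so C = Tue. Strike Tue from D.
D's domain is down to {Fri}, so D = Fri.

A=Mon, B=Wed, C=Tue, D=Fri, E=Thu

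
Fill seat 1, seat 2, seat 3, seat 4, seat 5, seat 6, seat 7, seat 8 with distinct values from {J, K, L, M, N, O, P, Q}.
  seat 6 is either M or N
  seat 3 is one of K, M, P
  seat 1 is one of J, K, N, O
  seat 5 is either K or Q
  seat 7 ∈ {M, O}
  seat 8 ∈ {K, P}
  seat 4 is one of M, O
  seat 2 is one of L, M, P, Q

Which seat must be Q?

seat 5

Among the 8 variables, J fits only seat 1 (and all 8 values in {J, K, L, M, N, O, P, Q} must be used), so seat 1 = J.
The 7 still-open variables together cover exactly {K, L, M, N, O, P, Q} — 7 values for 7 variables — and L appears only in seat 2's list, so seat 2 = L.
Among the 6 still-open variables, N fits only seat 6 (and all 6 values in {K, M, N, O, P, Q} must be used), so seat 6 = N.
Among the 5 still-open variables, Q fits only seat 5 (and all 5 values in {K, M, O, P, Q} must be used), so seat 5 = Q.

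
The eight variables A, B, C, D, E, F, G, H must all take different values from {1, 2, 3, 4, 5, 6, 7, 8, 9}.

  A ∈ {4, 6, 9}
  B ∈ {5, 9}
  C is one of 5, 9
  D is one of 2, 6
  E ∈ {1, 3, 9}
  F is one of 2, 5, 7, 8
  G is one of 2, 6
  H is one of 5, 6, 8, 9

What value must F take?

The 2 variables B and C are confined to {5, 9}, which locks those values in; drop them from A, E, F, H.
The 2 variables D and G are confined to {2, 6}, which locks those values in; drop them from A, F, H.
A has just one choice, so A = 4.
That leaves H = 8. Strike 8 from F.
So F = 7.

7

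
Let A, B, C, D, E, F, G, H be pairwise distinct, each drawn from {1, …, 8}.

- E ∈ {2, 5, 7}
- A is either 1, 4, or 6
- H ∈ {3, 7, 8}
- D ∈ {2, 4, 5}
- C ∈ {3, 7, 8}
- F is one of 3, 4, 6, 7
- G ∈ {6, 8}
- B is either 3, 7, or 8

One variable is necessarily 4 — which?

The 8 variables together cover exactly {1, 2, 3, 4, 5, 6, 7, 8} — 8 values for 8 variables — and 1 appears only in A's list, so A = 1.
B, C, H between them cover only {3, 7, 8} — a naked triple. Remove those values from E, F, G.
G has just one choice, so G = 6. Eliminate 6 elsewhere: F.
So 4 goes to F.

F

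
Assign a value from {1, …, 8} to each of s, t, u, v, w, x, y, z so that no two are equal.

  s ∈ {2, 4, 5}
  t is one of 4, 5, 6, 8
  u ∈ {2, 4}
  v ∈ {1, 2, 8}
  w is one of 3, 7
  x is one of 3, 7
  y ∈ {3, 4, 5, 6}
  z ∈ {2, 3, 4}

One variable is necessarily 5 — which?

The 8 variables together cover exactly {1, 2, 3, 4, 5, 6, 7, 8} — 8 values for 8 variables — and 1 appears only in v's list, so v = 1.
The 7 still-open variables draw from only 7 values {2, 3, 4, 5, 6, 7, 8}, so each is used; only t can be 8, hence t = 8.
The 6 still-open variables draw from only 6 values {2, 3, 4, 5, 6, 7}, so each is used; only y can be 6, hence y = 6.
Among the 5 still-open variables, 5 fits only s (and all 5 values in {2, 3, 4, 5, 7} must be used), so s = 5.

s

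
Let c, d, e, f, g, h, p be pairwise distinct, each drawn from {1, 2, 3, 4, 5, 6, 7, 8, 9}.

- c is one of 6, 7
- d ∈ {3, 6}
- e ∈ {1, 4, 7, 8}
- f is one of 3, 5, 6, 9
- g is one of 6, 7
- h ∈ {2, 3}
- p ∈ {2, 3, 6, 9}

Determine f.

c and g share exactly the 2 values {6, 7}; by pigeonhole those values go to them, so strike 6, 7 from d, e, f, p.
d has just one choice, so d = 3. Strike 3 from f, h, p.
h has just one choice, so h = 2. So p can't be 2.
p must be 9 (only option left). Strike 9 from f.
So f = 5.

5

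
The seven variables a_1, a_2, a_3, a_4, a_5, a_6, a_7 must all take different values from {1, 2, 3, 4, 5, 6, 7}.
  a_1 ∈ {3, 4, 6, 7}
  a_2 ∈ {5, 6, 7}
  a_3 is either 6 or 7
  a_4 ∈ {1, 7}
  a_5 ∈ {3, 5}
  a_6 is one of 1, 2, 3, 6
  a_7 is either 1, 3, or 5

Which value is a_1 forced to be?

The 7 variables draw from only 7 values {1, 2, 3, 4, 5, 6, 7}, so each is used; only a_6 can be 2, hence a_6 = 2.
The 6 still-open variables draw from only 6 values {1, 3, 4, 5, 6, 7}, so each is used; only a_1 can be 4, hence a_1 = 4.

4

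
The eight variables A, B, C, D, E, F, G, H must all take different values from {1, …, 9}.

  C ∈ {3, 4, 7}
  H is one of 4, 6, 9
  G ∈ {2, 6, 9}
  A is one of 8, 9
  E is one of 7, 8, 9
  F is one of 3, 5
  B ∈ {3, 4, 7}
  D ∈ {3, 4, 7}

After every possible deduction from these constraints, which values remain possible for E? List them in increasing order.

8, 9

Among the 8 variables, 2 fits only G (and all 8 values in {2, 3, 4, 5, 6, 7, 8, 9} must be used), so G = 2.
Among the 7 still-open variables, 5 fits only F (and all 7 values in {3, 4, 5, 6, 7, 8, 9} must be used), so F = 5.
Among the 6 still-open variables, 6 fits only H (and all 6 values in {3, 4, 6, 7, 8, 9} must be used), so H = 6.
B, C, D between them cover only {3, 4, 7} — a naked triple. Remove those values from E.
No further eliminations apply; E can still be any of 8, 9.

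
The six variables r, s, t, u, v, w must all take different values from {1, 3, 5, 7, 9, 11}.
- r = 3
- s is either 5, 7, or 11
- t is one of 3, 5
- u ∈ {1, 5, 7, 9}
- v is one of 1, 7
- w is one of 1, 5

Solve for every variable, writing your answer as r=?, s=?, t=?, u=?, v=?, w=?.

r=3, s=11, t=5, u=9, v=7, w=1

r's domain is down to {3}, so r = 3. Strike 3 from t.
t's domain is down to {5}, so t = 5. Strike 5 from s, u, w.
That leaves w = 1. Eliminate 1 elsewhere: u, v.
v must be 7 (only option left). Eliminate 7 elsewhere: s, u.
s must be 11 (only option left).
u must be 9 (only option left).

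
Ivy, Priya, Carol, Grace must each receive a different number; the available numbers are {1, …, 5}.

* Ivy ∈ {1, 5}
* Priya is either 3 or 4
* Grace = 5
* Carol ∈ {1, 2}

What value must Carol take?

Grace has just one choice, so Grace = 5. Strike 5 from Ivy.
Ivy's domain is down to {1}, so Ivy = 1. Remove 1 from Carol.
So Carol = 2.

2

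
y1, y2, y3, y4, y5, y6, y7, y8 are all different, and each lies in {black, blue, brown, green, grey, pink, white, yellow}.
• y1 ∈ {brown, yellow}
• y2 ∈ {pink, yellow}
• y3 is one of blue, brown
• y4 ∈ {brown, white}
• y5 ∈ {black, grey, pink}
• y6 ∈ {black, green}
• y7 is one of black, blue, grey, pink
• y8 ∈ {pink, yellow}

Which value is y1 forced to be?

brown

Among the 8 variables, green fits only y6 (and all 8 values in {black, blue, brown, green, grey, pink, white, yellow} must be used), so y6 = green.
Among the 7 still-open variables, white fits only y4 (and all 7 values in {black, blue, brown, grey, pink, white, yellow} must be used), so y4 = white.
The 2 variables y2 and y8 are confined to {pink, yellow}, which locks those values in; drop them from y1, y5, y7.
So y1 = brown.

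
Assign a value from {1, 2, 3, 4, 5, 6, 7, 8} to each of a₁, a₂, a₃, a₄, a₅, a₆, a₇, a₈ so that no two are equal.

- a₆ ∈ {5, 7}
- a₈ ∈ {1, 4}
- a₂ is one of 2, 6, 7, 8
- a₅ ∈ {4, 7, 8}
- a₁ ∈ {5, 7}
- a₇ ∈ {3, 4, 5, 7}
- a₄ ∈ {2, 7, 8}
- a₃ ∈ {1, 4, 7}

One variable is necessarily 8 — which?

a₅

The 8 variables draw from only 8 values {1, 2, 3, 4, 5, 6, 7, 8}, so each is used; only a₇ can be 3, hence a₇ = 3.
Among the 7 still-open variables, 6 fits only a₂ (and all 7 values in {1, 2, 4, 5, 6, 7, 8} must be used), so a₂ = 6.
Among the 6 still-open variables, 2 fits only a₄ (and all 6 values in {1, 2, 4, 5, 7, 8} must be used), so a₄ = 2.
The 5 still-open variables draw from only 5 values {1, 4, 5, 7, 8}, so each is used; only a₅ can be 8, hence a₅ = 8.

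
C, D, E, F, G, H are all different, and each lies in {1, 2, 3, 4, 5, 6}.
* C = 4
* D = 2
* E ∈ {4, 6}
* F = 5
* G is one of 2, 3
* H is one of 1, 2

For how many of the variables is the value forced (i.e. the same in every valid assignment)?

C has just one choice, so C = 4. Strike 4 from E.
D must be 2 (only option left). Strike 2 from G, H.
E's domain is down to {6}, so E = 6.
That leaves F = 5.
G must be 3 (only option left).
H's domain is down to {1}, so H = 1.
Every variable is fixed: C=4, D=2, E=6, F=5, G=3, H=1. That makes 6.

6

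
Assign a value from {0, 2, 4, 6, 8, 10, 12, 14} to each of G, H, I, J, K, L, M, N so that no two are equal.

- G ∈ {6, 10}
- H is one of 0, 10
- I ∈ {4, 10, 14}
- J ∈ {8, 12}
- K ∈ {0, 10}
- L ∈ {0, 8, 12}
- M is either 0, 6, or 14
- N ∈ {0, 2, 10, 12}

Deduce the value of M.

14

The 8 variables draw from only 8 values {0, 2, 4, 6, 8, 10, 12, 14}, so each is used; only N can be 2, hence N = 2.
Among the 7 still-open variables, 4 fits only I (and all 7 values in {0, 4, 6, 8, 10, 12, 14} must be used), so I = 4.
Among the 6 still-open variables, 14 fits only M (and all 6 values in {0, 6, 8, 10, 12, 14} must be used), so M = 14.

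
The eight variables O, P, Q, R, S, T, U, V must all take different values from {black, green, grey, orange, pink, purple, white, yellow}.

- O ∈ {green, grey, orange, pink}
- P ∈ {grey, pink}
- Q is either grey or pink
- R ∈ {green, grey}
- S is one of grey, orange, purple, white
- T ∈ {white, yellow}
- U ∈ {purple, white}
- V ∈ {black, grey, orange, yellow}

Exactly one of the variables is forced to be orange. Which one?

O

The 8 variables together cover exactly {black, green, grey, orange, pink, purple, white, yellow} — 8 values for 8 variables — and black appears only in V's list, so V = black.
Among the 7 still-open variables, yellow fits only T (and all 7 values in {green, grey, orange, pink, purple, white, yellow} must be used), so T = yellow.
The 2 variables P and Q are confined to {grey, pink}, which locks those values in; drop them from O, R, S.
R has just one choice, so R = green. Remove green from O.
So orange goes to O.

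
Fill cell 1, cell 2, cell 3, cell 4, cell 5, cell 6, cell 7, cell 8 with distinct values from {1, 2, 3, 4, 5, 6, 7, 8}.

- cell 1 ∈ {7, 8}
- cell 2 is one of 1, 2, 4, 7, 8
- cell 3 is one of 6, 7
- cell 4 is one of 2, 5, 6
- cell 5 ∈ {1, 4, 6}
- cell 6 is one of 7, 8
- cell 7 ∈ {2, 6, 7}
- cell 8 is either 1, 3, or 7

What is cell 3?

6

The 8 variables draw from only 8 values {1, 2, 3, 4, 5, 6, 7, 8}, so each is used; only cell 8 can be 3, hence cell 8 = 3.
Among the 7 still-open variables, 5 fits only cell 4 (and all 7 values in {1, 2, 4, 5, 6, 7, 8} must be used), so cell 4 = 5.
cell 1 and cell 6 between them cover only {7, 8} — a naked pair. Remove those values from cell 2, cell 3, cell 7.
So cell 3 = 6.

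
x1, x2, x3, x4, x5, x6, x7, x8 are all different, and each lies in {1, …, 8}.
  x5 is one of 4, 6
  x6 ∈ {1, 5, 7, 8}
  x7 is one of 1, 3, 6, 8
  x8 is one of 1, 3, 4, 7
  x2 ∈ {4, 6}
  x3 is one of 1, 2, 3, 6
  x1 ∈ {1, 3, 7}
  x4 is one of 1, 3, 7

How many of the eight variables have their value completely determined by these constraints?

3

Among the 8 variables, 2 fits only x3 (and all 8 values in {1, 2, 3, 4, 5, 6, 7, 8} must be used), so x3 = 2.
The 7 still-open variables draw from only 7 values {1, 3, 4, 5, 6, 7, 8}, so each is used; only x6 can be 5, hence x6 = 5.
The 6 still-open variables draw from only 6 values {1, 3, 4, 6, 7, 8}, so each is used; only x7 can be 8, hence x7 = 8.
x2 and x5 share exactly the 2 values {4, 6}; by pigeonhole those values go to them, so strike 4, 6 from x8.
Determined: x3=2, x6=5, x7=8. The other variables each still have more than one consistent value. That makes 3.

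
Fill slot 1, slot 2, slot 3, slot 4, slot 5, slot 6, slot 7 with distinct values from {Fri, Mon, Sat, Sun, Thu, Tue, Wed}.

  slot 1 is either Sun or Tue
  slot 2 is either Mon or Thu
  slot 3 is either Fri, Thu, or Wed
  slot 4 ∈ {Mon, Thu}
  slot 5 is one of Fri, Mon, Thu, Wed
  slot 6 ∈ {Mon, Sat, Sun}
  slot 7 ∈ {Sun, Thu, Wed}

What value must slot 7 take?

Among the 7 variables, Sat fits only slot 6 (and all 7 values in {Fri, Mon, Sat, Sun, Thu, Tue, Wed} must be used), so slot 6 = Sat.
Among the 6 still-open variables, Tue fits only slot 1 (and all 6 values in {Fri, Mon, Sun, Thu, Tue, Wed} must be used), so slot 1 = Tue.
The 5 still-open variables together cover exactly {Fri, Mon, Sun, Thu, Wed} — 5 values for 5 variables — and Sun appears only in slot 7's list, so slot 7 = Sun.

Sun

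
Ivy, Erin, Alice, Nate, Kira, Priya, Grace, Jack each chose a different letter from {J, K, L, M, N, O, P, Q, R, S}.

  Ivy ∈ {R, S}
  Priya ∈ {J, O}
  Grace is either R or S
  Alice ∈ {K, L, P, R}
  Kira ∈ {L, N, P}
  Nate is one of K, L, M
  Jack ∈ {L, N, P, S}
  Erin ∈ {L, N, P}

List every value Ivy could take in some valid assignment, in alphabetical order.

R, S

Ivy and Grace between them cover only {R, S} — a naked pair. Remove those values from Alice, Jack.
The 3 variables Erin, Kira, Jack are confined to {L, N, P}, which locks those values in; drop them from Alice, Nate.
Alice's domain is down to {K}, so Alice = K. Eliminate K elsewhere: Nate.
Nate has just one choice, so Nate = M.
No further eliminations apply; Ivy can still be any of R, S.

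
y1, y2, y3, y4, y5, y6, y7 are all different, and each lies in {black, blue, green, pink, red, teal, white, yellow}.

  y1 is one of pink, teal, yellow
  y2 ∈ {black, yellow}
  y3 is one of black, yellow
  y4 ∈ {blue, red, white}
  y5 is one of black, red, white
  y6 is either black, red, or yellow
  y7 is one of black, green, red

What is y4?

The 2 variables y2 and y3 are confined to {black, yellow}, which locks those values in; drop them from y1, y5, y6, y7.
y6 must be red (only option left). Eliminate red elsewhere: y4, y5, y7.
That leaves y7 = green.
y5 has just one choice, so y5 = white. So y4 can't be white.
So y4 = blue.

blue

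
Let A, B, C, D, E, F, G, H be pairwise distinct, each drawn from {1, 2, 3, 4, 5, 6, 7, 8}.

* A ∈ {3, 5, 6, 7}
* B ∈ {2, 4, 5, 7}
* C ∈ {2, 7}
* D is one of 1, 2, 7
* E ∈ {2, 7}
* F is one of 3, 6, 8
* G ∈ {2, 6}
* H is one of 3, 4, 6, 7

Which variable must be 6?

The 8 variables draw from only 8 values {1, 2, 3, 4, 5, 6, 7, 8}, so each is used; only D can be 1, hence D = 1.
The 7 still-open variables together cover exactly {2, 3, 4, 5, 6, 7, 8} — 7 values for 7 variables — and 8 appears only in F's list, so F = 8.
C and E share exactly the 2 values {2, 7}; by pigeonhole those values go to them, so strike 2, 7 from A, B, G, H.
So 6 goes to G.

G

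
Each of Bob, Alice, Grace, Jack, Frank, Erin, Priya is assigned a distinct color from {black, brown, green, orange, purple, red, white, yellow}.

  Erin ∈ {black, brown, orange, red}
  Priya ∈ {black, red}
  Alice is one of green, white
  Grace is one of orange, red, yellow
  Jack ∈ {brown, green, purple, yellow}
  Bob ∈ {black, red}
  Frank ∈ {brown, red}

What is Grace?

Bob and Priya share exactly the 2 values {black, red}; by pigeonhole those values go to them, so strike black, red from Grace, Frank, Erin.
Frank must be brown (only option left). Remove brown from Jack, Erin.
Erin has just one choice, so Erin = orange. Eliminate orange elsewhere: Grace.
So Grace = yellow.

yellow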